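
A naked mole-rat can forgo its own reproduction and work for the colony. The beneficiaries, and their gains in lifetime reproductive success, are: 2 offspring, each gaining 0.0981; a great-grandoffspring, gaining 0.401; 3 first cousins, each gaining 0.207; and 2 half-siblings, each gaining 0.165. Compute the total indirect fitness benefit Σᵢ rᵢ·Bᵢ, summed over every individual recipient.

r to an offspring = 0.5 (one parent–offspring link: r = (1/2)^1 = 1/2).
r to a great-grandoffspring = 1/8 (three parent–offspring links: r = (1/2)^3 = 1/8).
r to a first cousin = 0.125 (first cousins share one grandparent pair — two paths of length 4: r = 2·(1/2)^4 = 1/8).
r to a half-sibling = 1/4 (half-sibs share one parent — one path of length 2: r = (1/2)^2 = 1/4).
Summing one r·B term per recipient: 2·0.5·0.0981 + 1·0.125·0.401 + 3·0.125·0.207 + 2·0.25·0.165 = 0.30835.

0.30835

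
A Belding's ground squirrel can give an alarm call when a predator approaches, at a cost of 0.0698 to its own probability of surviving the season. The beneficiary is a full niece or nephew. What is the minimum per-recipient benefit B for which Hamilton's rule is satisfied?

r to a full niece or nephew = 0.25 (full aunt/uncle↔niece/nephew: two paths of length 3 through the shared grandparent pair: r = 2·(1/2)^3 = 1/4).
Hamilton's rule with n recipients of equal r: n·r·B > C, so B > C/(n·r) = 0.0698/(1·0.25) = 0.2792.

0.2792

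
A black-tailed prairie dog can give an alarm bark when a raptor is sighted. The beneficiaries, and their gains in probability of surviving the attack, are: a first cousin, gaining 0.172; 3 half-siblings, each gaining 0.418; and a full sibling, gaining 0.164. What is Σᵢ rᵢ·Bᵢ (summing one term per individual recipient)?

r to a first cousin = 1/8 (first cousins share one grandparent pair — two paths of length 4: r = 2·(1/2)^4 = 1/8).
r to a half-sibling = 1/4 (half-sibs share one parent — one path of length 2: r = (1/2)^2 = 1/4).
r to a full sibling = 1/2 (full sibs share both parents — two paths of length 2: r = 2·(1/2)^2 = 1/2).
Summing one r·B term per recipient: 1·0.125·0.172 + 3·0.25·0.418 + 1·0.5·0.164 = 0.417.

0.417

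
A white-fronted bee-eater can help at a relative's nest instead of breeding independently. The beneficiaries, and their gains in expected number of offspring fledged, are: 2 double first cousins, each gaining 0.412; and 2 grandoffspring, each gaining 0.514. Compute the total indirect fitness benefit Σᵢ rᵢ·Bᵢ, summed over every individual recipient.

r to a double first cousin = 0.25 (double first cousins share both grandparent pairs — four paths of length 4: r = 4·(1/2)^4 = 1/4).
r to a grandoffspring = 1/4 (two parent–offspring links: r = (1/2)^2 = 1/4).
Summing one r·B term per recipient: 2·0.25·0.412 + 2·0.25·0.514 = 0.463.

0.463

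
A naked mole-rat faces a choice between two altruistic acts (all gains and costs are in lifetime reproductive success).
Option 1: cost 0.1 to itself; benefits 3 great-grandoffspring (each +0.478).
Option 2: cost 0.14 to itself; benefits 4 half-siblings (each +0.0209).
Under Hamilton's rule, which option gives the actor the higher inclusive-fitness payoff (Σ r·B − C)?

Option 1

Option 1: r to a great-grandoffspring = 0.125.
Option 1: Σ r·B − C = (3·0.125·0.478) − 0.1 = 0.07925.
Option 2: r to a half-sibling = 0.25.
Option 2: Σ r·B − C = (4·0.25·0.0209) − 0.14 = -0.1191.
Option 1 has the higher net inclusive-fitness payoff.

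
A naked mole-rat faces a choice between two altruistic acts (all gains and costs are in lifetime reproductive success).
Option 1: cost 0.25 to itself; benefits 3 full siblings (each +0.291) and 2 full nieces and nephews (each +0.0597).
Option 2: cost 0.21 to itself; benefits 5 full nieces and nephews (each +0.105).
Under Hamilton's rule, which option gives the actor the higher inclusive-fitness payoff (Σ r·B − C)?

Option 1: r to a full sibling = 0.5.
Option 1: r to a full niece or nephew = 0.25.
Option 1: Σ r·B − C = (3·0.5·0.291 + 2·0.25·0.0597) − 0.25 = 0.21635.
Option 2: r to a full niece or nephew = 0.25.
Option 2: Σ r·B − C = (5·0.25·0.105) − 0.21 = -0.07875.
Option 1 has the higher net inclusive-fitness payoff.

Option 1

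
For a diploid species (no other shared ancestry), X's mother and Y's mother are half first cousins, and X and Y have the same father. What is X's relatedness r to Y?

0.265625

Wright's path rule: contributions from independent ancestry routes add.
X and Y are related in two ways: half second cousins through their mothers (r = 1/64) and half-sibs through their shared father (r = 1/4).
r = 1/64 + 1/4 = 17/64 = 0.265625.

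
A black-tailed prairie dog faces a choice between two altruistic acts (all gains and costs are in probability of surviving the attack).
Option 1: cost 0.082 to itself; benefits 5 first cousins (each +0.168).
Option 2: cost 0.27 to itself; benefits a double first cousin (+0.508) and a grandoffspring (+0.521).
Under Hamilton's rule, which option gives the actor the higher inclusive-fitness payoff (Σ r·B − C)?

Option 1: r to a first cousin = 0.125.
Option 1: Σ r·B − C = (5·0.125·0.168) − 0.082 = 0.023.
Option 2: r to a double first cousin = 0.25.
Option 2: r to a grandoffspring = 0.25.
Option 2: Σ r·B − C = (1·0.25·0.508 + 1·0.25·0.521) − 0.27 = -0.01275.
Option 1 has the higher net inclusive-fitness payoff.

Option 1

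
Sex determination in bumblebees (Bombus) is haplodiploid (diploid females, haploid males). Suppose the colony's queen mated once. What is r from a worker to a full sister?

0.75

Haplodiploid full sisters inherit their father's entire haploid genome identically (contributing 1/2) and on average half of their mother's contribution (1/2 · 1/2 = 1/4); r = 1/2 + 1/4 = 3/4.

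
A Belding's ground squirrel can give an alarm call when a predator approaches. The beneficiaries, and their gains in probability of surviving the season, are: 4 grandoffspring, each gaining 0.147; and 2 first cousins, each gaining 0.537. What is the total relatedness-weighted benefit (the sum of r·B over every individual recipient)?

0.28125

r to a grandoffspring = 0.25 (two parent–offspring links: r = (1/2)^2 = 1/4).
r to a first cousin = 0.125 (first cousins share one grandparent pair — two paths of length 4: r = 2·(1/2)^4 = 1/8).
Summing one r·B term per recipient: 4·0.25·0.147 + 2·0.125·0.537 = 0.28125.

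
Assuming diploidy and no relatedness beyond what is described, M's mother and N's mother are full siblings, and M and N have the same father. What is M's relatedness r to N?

0.375

Independent pedigree routes through distinct common ancestors add.
M and N are related in two ways: first cousins through their mothers (r = 1/8) and half-sibs through their shared father (r = 1/4).
r = 1/8 + 1/4 = 3/8 = 0.375.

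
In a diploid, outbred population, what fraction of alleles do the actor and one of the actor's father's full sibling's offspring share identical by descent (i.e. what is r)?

Each parent–offspring link contributes a factor of 1/2, and independent paths through distinct common ancestors add.
First cousins share one grandparent pair — two paths of length 4: r = 2·(1/2)^4 = 1/8.

0.125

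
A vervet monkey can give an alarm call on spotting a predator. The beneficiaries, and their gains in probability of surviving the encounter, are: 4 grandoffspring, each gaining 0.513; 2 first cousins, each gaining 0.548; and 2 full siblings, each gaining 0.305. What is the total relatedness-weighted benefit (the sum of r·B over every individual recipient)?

0.955

r to a grandoffspring = 0.25 (two parent–offspring links: r = (1/2)^2 = 1/4).
r to a first cousin = 1/8 (first cousins share one grandparent pair — two paths of length 4: r = 2·(1/2)^4 = 1/8).
r to a full sibling = 1/2 (full sibs share both parents — two paths of length 2: r = 2·(1/2)^2 = 1/2).
Summing one r·B term per recipient: 4·0.25·0.513 + 2·0.125·0.548 + 2·0.5·0.305 = 0.955.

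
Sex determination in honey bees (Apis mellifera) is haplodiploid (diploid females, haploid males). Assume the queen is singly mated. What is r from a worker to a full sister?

0.75

Haplodiploid full sisters inherit their father's entire haploid genome identically (contributing 1/2) and on average half of their mother's contribution (1/2 · 1/2 = 1/4); r = 1/2 + 1/4 = 3/4.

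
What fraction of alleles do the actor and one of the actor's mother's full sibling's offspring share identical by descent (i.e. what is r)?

Each parent–offspring link contributes a factor of 1/2, and independent paths through distinct common ancestors add.
First cousins share one grandparent pair — two paths of length 4: r = 2·(1/2)^4 = 1/8.

0.125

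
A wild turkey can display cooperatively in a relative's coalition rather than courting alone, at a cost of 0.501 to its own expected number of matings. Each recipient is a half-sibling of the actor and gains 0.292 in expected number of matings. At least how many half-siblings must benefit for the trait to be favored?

7

r to a half-sibling = 1/4 (half-sibs share one parent — one path of length 2: r = (1/2)^2 = 1/4).
Hamilton's rule: n·r·B > C  ⇒  n > C/(r·B) = 0.501/(0.25·0.292) = 6.863.
The smallest integer exceeding 6.863 is 7.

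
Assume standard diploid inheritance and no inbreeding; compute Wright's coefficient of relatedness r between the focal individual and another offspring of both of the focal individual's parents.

Each parent–offspring link contributes a factor of 1/2, and independent paths through distinct common ancestors add.
Full sibs share both parents — two paths of length 2: r = 2·(1/2)^2 = 1/2.

0.5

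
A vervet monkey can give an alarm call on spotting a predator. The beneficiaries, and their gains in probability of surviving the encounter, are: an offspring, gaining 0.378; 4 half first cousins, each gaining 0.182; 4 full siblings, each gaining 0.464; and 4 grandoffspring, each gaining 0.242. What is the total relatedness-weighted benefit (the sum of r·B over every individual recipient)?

r to an offspring = 1/2 (one parent–offspring link: r = (1/2)^1 = 1/2).
r to a half first cousin = 1/16 (half first cousins share one grandparent — one path of length 4: r = (1/2)^4 = 1/16).
r to a full sibling = 1/2 (full sibs share both parents — two paths of length 2: r = 2·(1/2)^2 = 1/2).
r to a grandoffspring = 1/4 (two parent–offspring links: r = (1/2)^2 = 1/4).
Summing one r·B term per recipient: 1·0.5·0.378 + 4·0.0625·0.182 + 4·0.5·0.464 + 4·0.25·0.242 = 1.4045.

1.4045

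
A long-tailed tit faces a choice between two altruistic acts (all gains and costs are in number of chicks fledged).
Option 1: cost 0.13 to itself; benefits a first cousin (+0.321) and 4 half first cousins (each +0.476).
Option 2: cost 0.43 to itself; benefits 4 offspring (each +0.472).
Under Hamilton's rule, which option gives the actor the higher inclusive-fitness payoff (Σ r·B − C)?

Option 1: r to a first cousin = 0.125.
Option 1: r to a half first cousin = 0.0625.
Option 1: Σ r·B − C = (1·0.125·0.321 + 4·0.0625·0.476) − 0.13 = 0.029125.
Option 2: r to an offspring = 0.5.
Option 2: Σ r·B − C = (4·0.5·0.472) − 0.43 = 0.514.
Option 2 has the higher net inclusive-fitness payoff.

Option 2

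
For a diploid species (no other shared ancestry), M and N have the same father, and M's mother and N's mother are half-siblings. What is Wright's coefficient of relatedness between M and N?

Relatedness sums over independent paths through distinct common ancestors.
M and N are related in two ways: half-sibs through their shared father (r = 1/4) and half first cousins through their mothers (r = 1/16).
r = 1/4 + 1/16 = 5/16 = 0.3125.

0.3125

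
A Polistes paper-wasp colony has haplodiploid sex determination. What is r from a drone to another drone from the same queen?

Haploid brothers each carry a random half of the queen's diploid genome, so on average they share half: r = 1/2.

0.5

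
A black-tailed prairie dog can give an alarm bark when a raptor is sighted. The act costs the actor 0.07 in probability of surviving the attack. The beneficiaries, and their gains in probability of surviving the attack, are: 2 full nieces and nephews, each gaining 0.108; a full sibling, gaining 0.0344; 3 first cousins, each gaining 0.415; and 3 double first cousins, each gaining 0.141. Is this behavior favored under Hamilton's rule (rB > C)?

Hamilton's rule: the trait is favored when the sum of r·B over every recipient exceeds the actor's cost C.
r to a full niece or nephew = 1/4 (full aunt/uncle↔niece/nephew: two paths of length 3 through the shared grandparent pair: r = 2·(1/2)^3 = 1/4).
r to a full sibling = 0.5 (full sibs share both parents — two paths of length 2: r = 2·(1/2)^2 = 1/2).
r to a first cousin = 0.125 (first cousins share one grandparent pair — two paths of length 4: r = 2·(1/2)^4 = 1/8).
r to a double first cousin = 0.25 (double first cousins share both grandparent pairs — four paths of length 4: r = 4·(1/2)^4 = 1/4).
Summing one r·B term per recipient: 2·0.25·0.108 + 1·0.5·0.0344 + 3·0.125·0.415 + 3·0.25·0.141 = 0.332575.
0.332575 > 0.07: the indirect benefit exceeds the cost.

Yes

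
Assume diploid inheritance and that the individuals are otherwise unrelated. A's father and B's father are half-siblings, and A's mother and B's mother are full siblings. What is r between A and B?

0.1875

With two independent routes of shared ancestry, r is the sum of the two contributions.
A and B are related in two ways: half first cousins through their fathers (r = 1/16) and first cousins through their mothers (r = 1/8).
r = 1/16 + 1/8 = 0.1875.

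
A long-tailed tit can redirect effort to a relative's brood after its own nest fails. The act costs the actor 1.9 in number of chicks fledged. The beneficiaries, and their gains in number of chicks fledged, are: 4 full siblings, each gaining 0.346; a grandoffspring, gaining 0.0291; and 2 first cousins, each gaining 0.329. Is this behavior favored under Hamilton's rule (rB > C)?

Hamilton's rule: the trait is favored when the sum of r·B over every recipient exceeds the actor's cost C.
r to a full sibling = 1/2 (full sibs share both parents — two paths of length 2: r = 2·(1/2)^2 = 1/2).
r to a grandoffspring = 1/4 (two parent–offspring links: r = (1/2)^2 = 1/4).
r to a first cousin = 1/8 (first cousins share one grandparent pair — two paths of length 4: r = 2·(1/2)^4 = 1/8).
Summing one r·B term per recipient: 4·0.5·0.346 + 1·0.25·0.0291 + 2·0.125·0.329 = 0.781525.
0.781525 < 1.9: the indirect benefit is less than the cost.

No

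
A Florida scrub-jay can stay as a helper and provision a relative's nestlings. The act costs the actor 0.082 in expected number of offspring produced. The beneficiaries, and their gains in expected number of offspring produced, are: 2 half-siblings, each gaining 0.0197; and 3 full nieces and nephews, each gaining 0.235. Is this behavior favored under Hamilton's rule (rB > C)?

Yes

Hamilton's rule: the trait is favored when the sum of r·B over every recipient exceeds the actor's cost C.
r to a half-sibling = 0.25 (half-sibs share one parent — one path of length 2: r = (1/2)^2 = 1/4).
r to a full niece or nephew = 0.25 (full aunt/uncle↔niece/nephew: two paths of length 3 through the shared grandparent pair: r = 2·(1/2)^3 = 1/4).
Summing one r·B term per recipient: 2·0.25·0.0197 + 3·0.25·0.235 = 0.1861.
0.1861 > 0.082: the indirect benefit exceeds the cost.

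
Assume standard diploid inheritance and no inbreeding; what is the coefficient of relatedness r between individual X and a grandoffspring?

0.25

Each parent–offspring link contributes a factor of 1/2, and independent paths through distinct common ancestors add.
Two parent–offspring links: r = (1/2)^2 = 1/4.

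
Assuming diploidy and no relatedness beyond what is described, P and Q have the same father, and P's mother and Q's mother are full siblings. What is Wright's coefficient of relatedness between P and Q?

Relatedness sums over independent paths through distinct common ancestors.
P and Q are related in two ways: half-sibs through their shared father (r = 1/4) and first cousins through their mothers (r = 1/8).
r = 1/4 + 1/8 = 3/8 = 0.375.

0.375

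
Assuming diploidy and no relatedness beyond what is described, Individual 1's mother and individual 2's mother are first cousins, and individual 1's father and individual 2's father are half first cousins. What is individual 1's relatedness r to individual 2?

Relatedness sums over independent paths through distinct common ancestors.
Individual 1 and individual 2 are related in two ways: second cousins through their mothers (r = 1/32) and half second cousins through their fathers (r = 1/64).
r = 1/32 + 1/64 = 0.046875.

0.046875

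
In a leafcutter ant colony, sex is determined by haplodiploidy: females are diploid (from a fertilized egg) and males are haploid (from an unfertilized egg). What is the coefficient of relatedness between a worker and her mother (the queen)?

0.5

One meiotic link between diploid queen and diploid daughter: r = 1/2.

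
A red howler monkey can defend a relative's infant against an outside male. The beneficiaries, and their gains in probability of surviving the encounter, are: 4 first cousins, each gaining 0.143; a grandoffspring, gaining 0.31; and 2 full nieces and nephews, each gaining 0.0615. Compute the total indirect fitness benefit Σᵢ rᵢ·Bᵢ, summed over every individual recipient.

0.17975

r to a first cousin = 1/8 (first cousins share one grandparent pair — two paths of length 4: r = 2·(1/2)^4 = 1/8).
r to a grandoffspring = 0.25 (two parent–offspring links: r = (1/2)^2 = 1/4).
r to a full niece or nephew = 0.25 (full aunt/uncle↔niece/nephew: two paths of length 3 through the shared grandparent pair: r = 2·(1/2)^3 = 1/4).
Summing one r·B term per recipient: 4·0.125·0.143 + 1·0.25·0.31 + 2·0.25·0.0615 = 0.17975.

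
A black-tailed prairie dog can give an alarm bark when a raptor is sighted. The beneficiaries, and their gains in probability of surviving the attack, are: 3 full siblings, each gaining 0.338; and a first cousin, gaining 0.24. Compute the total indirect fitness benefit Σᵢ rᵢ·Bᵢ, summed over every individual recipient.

0.537

r to a full sibling = 1/2 (full sibs share both parents — two paths of length 2: r = 2·(1/2)^2 = 1/2).
r to a first cousin = 1/8 (first cousins share one grandparent pair — two paths of length 4: r = 2·(1/2)^4 = 1/8).
Summing one r·B term per recipient: 3·0.5·0.338 + 1·0.125·0.24 = 0.537.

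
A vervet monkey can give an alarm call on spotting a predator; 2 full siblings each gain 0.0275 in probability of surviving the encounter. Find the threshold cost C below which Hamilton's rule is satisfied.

r to a full sibling = 1/2 (full sibs share both parents — two paths of length 2: r = 2·(1/2)^2 = 1/2).
Hamilton's rule: n·r·B > C, so the trait is favored while C < n·r·B = 2·0.5·0.0275 = 0.0275.

0.0275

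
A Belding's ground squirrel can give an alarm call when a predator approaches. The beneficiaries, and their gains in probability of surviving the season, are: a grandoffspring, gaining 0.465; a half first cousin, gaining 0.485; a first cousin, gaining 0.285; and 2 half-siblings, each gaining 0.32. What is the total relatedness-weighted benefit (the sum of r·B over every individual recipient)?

r to a grandoffspring = 1/4 (two parent–offspring links: r = (1/2)^2 = 1/4).
r to a half first cousin = 1/16 (half first cousins share one grandparent — one path of length 4: r = (1/2)^4 = 1/16).
r to a first cousin = 1/8 (first cousins share one grandparent pair — two paths of length 4: r = 2·(1/2)^4 = 1/8).
r to a half-sibling = 1/4 (half-sibs share one parent — one path of length 2: r = (1/2)^2 = 1/4).
Summing one r·B term per recipient: 1·0.25·0.465 + 1·0.0625·0.485 + 1·0.125·0.285 + 2·0.25·0.32 = 0.3421875.

0.3421875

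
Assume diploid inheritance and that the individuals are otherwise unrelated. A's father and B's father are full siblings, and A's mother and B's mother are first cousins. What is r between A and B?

0.15625

Wright's path rule: contributions from independent ancestry routes add.
A and B are related in two ways: first cousins through their fathers (r = 1/8) and second cousins through their mothers (r = 1/32).
r = 1/8 + 1/32 = 5/32 = 0.15625.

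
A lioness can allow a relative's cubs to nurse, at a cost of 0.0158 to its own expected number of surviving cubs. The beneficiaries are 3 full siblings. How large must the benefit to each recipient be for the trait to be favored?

0.0105

r to a full sibling = 1/2 (full sibs share both parents — two paths of length 2: r = 2·(1/2)^2 = 1/2).
Hamilton's rule with n recipients of equal r: n·r·B > C, so B > C/(n·r) = 0.0158/(3·0.5) = 0.0105.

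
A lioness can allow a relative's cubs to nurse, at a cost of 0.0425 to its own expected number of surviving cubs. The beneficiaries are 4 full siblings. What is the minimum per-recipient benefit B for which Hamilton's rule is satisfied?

0.0213

r to a full sibling = 0.5 (full sibs share both parents — two paths of length 2: r = 2·(1/2)^2 = 1/2).
Hamilton's rule with n recipients of equal r: n·r·B > C, so B > C/(n·r) = 0.0425/(4·0.5) = 0.0213.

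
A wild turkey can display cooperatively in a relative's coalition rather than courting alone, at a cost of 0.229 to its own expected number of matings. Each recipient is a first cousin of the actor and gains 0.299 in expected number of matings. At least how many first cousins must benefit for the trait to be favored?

7

r to a first cousin = 1/8 (first cousins share one grandparent pair — two paths of length 4: r = 2·(1/2)^4 = 1/8).
Hamilton's rule: n·r·B > C  ⇒  n > C/(r·B) = 0.229/(0.125·0.299) = 6.127.
The smallest integer exceeding 6.127 is 7.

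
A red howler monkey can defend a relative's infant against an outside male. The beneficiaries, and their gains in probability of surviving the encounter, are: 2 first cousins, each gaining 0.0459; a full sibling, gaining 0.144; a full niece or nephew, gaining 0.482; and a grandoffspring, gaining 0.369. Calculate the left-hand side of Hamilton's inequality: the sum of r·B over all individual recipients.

r to a first cousin = 1/8 (first cousins share one grandparent pair — two paths of length 4: r = 2·(1/2)^4 = 1/8).
r to a full sibling = 0.5 (full sibs share both parents — two paths of length 2: r = 2·(1/2)^2 = 1/2).
r to a full niece or nephew = 1/4 (full aunt/uncle↔niece/nephew: two paths of length 3 through the shared grandparent pair: r = 2·(1/2)^3 = 1/4).
r to a grandoffspring = 0.25 (two parent–offspring links: r = (1/2)^2 = 1/4).
Summing one r·B term per recipient: 2·0.125·0.0459 + 1·0.5·0.144 + 1·0.25·0.482 + 1·0.25·0.369 = 0.296225.

0.296225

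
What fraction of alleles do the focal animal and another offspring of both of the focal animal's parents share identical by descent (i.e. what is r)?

0.5

Each parent–offspring link contributes a factor of 1/2, and independent paths through distinct common ancestors add.
Full sibs share both parents — two paths of length 2: r = 2·(1/2)^2 = 1/2.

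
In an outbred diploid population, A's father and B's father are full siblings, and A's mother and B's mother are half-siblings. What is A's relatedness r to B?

With two independent routes of shared ancestry, r is the sum of the two contributions.
A and B are related in two ways: first cousins through their fathers (r = 1/8) and half first cousins through their mothers (r = 1/16).
r = 1/8 + 1/16 = 3/16 = 0.1875.

0.1875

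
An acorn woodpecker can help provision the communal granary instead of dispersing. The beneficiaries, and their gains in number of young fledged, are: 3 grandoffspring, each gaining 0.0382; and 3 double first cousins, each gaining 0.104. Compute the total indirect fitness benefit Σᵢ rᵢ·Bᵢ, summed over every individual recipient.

0.10665

r to a grandoffspring = 0.25 (two parent–offspring links: r = (1/2)^2 = 1/4).
r to a double first cousin = 0.25 (double first cousins share both grandparent pairs — four paths of length 4: r = 4·(1/2)^4 = 1/4).
Summing one r·B term per recipient: 3·0.25·0.0382 + 3·0.25·0.104 = 0.10665.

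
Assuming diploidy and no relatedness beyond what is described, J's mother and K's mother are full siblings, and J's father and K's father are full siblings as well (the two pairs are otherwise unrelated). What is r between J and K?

Independent pedigree routes through distinct common ancestors add.
J and K are related in two ways: first cousins through their mothers (r = 1/8) and first cousins through their fathers (r = 1/8) — i.e. double first cousins.
r = 1/8 + 1/8 = 1/4 = 0.25.

0.25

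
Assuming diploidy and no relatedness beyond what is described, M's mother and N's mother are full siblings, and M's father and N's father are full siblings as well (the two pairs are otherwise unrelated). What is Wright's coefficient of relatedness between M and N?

Independent pedigree routes through distinct common ancestors add.
M and N are related in two ways: first cousins through their mothers (r = 1/8) and first cousins through their fathers (r = 1/8) — i.e. double first cousins.
r = 1/8 + 1/8 = 0.25.

0.25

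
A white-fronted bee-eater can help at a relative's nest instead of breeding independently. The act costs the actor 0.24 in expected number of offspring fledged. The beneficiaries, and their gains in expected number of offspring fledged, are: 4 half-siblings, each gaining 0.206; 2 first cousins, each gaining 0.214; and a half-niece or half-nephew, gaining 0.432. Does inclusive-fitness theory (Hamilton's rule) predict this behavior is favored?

Hamilton's rule: the trait is favored when the sum of r·B over every recipient exceeds the actor's cost C.
r to a half-sibling = 0.25 (half-sibs share one parent — one path of length 2: r = (1/2)^2 = 1/4).
r to a first cousin = 1/8 (first cousins share one grandparent pair — two paths of length 4: r = 2·(1/2)^4 = 1/8).
r to a half-niece or half-nephew = 0.125 (half-aunt/uncle↔niece/nephew: one path of length 3: r = (1/2)^3 = 1/8).
Summing one r·B term per recipient: 4·0.25·0.206 + 2·0.125·0.214 + 1·0.125·0.432 = 0.3135.
0.3135 > 0.24: the indirect benefit exceeds the cost.

Yes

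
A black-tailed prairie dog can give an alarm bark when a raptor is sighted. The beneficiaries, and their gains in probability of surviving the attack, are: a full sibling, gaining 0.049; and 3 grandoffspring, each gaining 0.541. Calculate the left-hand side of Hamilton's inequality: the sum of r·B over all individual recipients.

0.43025

r to a full sibling = 0.5 (full sibs share both parents — two paths of length 2: r = 2·(1/2)^2 = 1/2).
r to a grandoffspring = 1/4 (two parent–offspring links: r = (1/2)^2 = 1/4).
Summing one r·B term per recipient: 1·0.5·0.049 + 3·0.25·0.541 = 0.43025.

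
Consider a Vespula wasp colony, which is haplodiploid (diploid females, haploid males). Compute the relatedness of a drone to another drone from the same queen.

0.5

Haploid brothers each carry a random half of the queen's diploid genome, so on average they share half: r = 1/2.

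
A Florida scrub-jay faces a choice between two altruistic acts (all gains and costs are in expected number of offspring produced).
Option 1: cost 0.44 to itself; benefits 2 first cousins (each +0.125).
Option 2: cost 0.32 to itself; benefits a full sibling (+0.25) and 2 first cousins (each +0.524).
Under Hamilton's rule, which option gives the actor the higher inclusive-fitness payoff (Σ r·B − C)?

Option 1: r to a first cousin = 0.125.
Option 1: Σ r·B − C = (2·0.125·0.125) − 0.44 = -0.40875.
Option 2: r to a full sibling = 0.5.
Option 2: r to a first cousin = 0.125.
Option 2: Σ r·B − C = (1·0.5·0.25 + 2·0.125·0.524) − 0.32 = -0.064.
Option 2 has the higher net inclusive-fitness payoff.

Option 2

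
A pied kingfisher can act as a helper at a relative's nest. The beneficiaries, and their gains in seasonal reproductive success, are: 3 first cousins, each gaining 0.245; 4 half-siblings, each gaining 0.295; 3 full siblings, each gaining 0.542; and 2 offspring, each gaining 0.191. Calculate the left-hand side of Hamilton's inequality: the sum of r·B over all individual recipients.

1.390875

r to a first cousin = 0.125 (first cousins share one grandparent pair — two paths of length 4: r = 2·(1/2)^4 = 1/8).
r to a half-sibling = 1/4 (half-sibs share one parent — one path of length 2: r = (1/2)^2 = 1/4).
r to a full sibling = 0.5 (full sibs share both parents — two paths of length 2: r = 2·(1/2)^2 = 1/2).
r to an offspring = 1/2 (one parent–offspring link: r = (1/2)^1 = 1/2).
Summing one r·B term per recipient: 3·0.125·0.245 + 4·0.25·0.295 + 3·0.5·0.542 + 2·0.5·0.191 = 1.390875.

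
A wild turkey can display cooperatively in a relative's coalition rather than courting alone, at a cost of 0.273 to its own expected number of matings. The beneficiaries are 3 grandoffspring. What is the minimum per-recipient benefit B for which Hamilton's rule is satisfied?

r to a grandoffspring = 0.25 (two parent–offspring links: r = (1/2)^2 = 1/4).
Hamilton's rule with n recipients of equal r: n·r·B > C, so B > C/(n·r) = 0.273/(3·0.25) = 0.364.

0.364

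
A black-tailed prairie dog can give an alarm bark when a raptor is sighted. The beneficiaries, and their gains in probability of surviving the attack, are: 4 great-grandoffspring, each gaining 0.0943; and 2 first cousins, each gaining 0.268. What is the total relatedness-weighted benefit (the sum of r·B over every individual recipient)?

r to a great-grandoffspring = 1/8 (three parent–offspring links: r = (1/2)^3 = 1/8).
r to a first cousin = 0.125 (first cousins share one grandparent pair — two paths of length 4: r = 2·(1/2)^4 = 1/8).
Summing one r·B term per recipient: 4·0.125·0.0943 + 2·0.125·0.268 = 0.11415.

0.11415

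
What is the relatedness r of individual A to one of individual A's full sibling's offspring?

Each parent–offspring link contributes a factor of 1/2, and independent paths through distinct common ancestors add.
Full aunt/uncle↔niece/nephew: two paths of length 3 through the shared grandparent pair: r = 2·(1/2)^3 = 1/4.

0.25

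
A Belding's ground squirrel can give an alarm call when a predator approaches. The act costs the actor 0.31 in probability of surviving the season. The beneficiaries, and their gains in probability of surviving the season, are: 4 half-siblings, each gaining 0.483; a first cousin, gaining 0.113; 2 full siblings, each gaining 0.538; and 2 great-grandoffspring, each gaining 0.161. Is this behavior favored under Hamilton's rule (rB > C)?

Hamilton's rule: the trait is favored when the sum of r·B over every recipient exceeds the actor's cost C.
r to a half-sibling = 0.25 (half-sibs share one parent — one path of length 2: r = (1/2)^2 = 1/4).
r to a first cousin = 0.125 (first cousins share one grandparent pair — two paths of length 4: r = 2·(1/2)^4 = 1/8).
r to a full sibling = 0.5 (full sibs share both parents — two paths of length 2: r = 2·(1/2)^2 = 1/2).
r to a great-grandoffspring = 0.125 (three parent–offspring links: r = (1/2)^3 = 1/8).
Summing one r·B term per recipient: 4·0.25·0.483 + 1·0.125·0.113 + 2·0.5·0.538 + 2·0.125·0.161 = 1.075375.
1.075375 > 0.31: the indirect benefit exceeds the cost.

Yes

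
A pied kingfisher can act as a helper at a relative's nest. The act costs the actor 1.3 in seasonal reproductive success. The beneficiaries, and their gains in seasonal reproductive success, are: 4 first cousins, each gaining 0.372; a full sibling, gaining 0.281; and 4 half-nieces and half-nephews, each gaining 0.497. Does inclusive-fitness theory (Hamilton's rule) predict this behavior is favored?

Hamilton's rule: the trait is favored when the sum of r·B over every recipient exceeds the actor's cost C.
r to a first cousin = 1/8 (first cousins share one grandparent pair — two paths of length 4: r = 2·(1/2)^4 = 1/8).
r to a full sibling = 1/2 (full sibs share both parents — two paths of length 2: r = 2·(1/2)^2 = 1/2).
r to a half-niece or half-nephew = 1/8 (half-aunt/uncle↔niece/nephew: one path of length 3: r = (1/2)^3 = 1/8).
Summing one r·B term per recipient: 4·0.125·0.372 + 1·0.5·0.281 + 4·0.125·0.497 = 0.575.
0.575 < 1.3: the indirect benefit is less than the cost.

No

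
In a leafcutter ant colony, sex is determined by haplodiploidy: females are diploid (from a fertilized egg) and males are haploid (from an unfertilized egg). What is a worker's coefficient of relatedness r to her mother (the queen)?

0.5

One meiotic link between diploid queen and diploid daughter: r = 1/2.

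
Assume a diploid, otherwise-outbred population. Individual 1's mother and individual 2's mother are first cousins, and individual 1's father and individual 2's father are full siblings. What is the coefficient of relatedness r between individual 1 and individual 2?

0.15625

With two independent routes of shared ancestry, r is the sum of the two contributions.
Individual 1 and individual 2 are related in two ways: second cousins through their mothers (r = 1/32) and first cousins through their fathers (r = 1/8).
r = 1/32 + 1/8 = 0.15625.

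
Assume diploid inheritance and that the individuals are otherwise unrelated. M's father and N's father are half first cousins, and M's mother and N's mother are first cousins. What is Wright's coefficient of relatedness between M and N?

Independent pedigree routes through distinct common ancestors add.
M and N are related in two ways: half second cousins through their fathers (r = 1/64) and second cousins through their mothers (r = 1/32).
r = 1/64 + 1/32 = 0.046875.

0.046875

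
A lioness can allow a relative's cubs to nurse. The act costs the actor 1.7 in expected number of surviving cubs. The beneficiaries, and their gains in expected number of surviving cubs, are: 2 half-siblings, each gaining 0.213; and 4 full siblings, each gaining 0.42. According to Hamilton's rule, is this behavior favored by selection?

Hamilton's rule: the trait is favored when the sum of r·B over every recipient exceeds the actor's cost C.
r to a half-sibling = 0.25 (half-sibs share one parent — one path of length 2: r = (1/2)^2 = 1/4).
r to a full sibling = 1/2 (full sibs share both parents — two paths of length 2: r = 2·(1/2)^2 = 1/2).
Summing one r·B term per recipient: 2·0.25·0.213 + 4·0.5·0.42 = 0.9465.
0.9465 < 1.7: the indirect benefit is less than the cost.

No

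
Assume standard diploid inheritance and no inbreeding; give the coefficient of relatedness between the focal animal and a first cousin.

0.125

First cousins share one grandparent pair — two paths of length 4: r = 2·(1/2)^4 = 1/8.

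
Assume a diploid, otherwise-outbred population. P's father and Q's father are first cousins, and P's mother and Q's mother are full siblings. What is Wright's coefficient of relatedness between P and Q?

0.15625

Relatedness sums over independent paths through distinct common ancestors.
P and Q are related in two ways: second cousins through their fathers (r = 1/32) and first cousins through their mothers (r = 1/8).
r = 1/32 + 1/8 = 0.15625.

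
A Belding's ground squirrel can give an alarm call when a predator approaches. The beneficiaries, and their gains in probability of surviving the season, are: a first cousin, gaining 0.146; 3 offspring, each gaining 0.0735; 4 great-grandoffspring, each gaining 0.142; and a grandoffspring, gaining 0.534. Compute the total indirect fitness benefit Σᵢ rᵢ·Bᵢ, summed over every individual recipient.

0.333

r to a first cousin = 0.125 (first cousins share one grandparent pair — two paths of length 4: r = 2·(1/2)^4 = 1/8).
r to an offspring = 1/2 (one parent–offspring link: r = (1/2)^1 = 1/2).
r to a great-grandoffspring = 1/8 (three parent–offspring links: r = (1/2)^3 = 1/8).
r to a grandoffspring = 0.25 (two parent–offspring links: r = (1/2)^2 = 1/4).
Summing one r·B term per recipient: 1·0.125·0.146 + 3·0.5·0.0735 + 4·0.125·0.142 + 1·0.25·0.534 = 0.333.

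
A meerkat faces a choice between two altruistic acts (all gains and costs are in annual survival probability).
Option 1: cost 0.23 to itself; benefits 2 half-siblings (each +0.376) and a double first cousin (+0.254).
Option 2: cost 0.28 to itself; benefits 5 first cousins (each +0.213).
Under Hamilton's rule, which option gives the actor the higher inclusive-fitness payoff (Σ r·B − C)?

Option 1

Option 1: r to a half-sibling = 0.25.
Option 1: r to a double first cousin = 0.25.
Option 1: Σ r·B − C = (2·0.25·0.376 + 1·0.25·0.254) − 0.23 = 0.0215.
Option 2: r to a first cousin = 0.125.
Option 2: Σ r·B − C = (5·0.125·0.213) − 0.28 = -0.146875.
Option 1 has the higher net inclusive-fitness payoff.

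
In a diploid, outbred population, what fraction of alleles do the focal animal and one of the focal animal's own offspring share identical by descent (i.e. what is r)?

Each parent–offspring link contributes a factor of 1/2, and independent paths through distinct common ancestors add.
One parent–offspring link: r = (1/2)^1 = 1/2.

0.5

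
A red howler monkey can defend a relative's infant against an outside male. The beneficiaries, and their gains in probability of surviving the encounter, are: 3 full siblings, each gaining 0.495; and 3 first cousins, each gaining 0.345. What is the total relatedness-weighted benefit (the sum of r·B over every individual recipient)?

r to a full sibling = 1/2 (full sibs share both parents — two paths of length 2: r = 2·(1/2)^2 = 1/2).
r to a first cousin = 1/8 (first cousins share one grandparent pair — two paths of length 4: r = 2·(1/2)^4 = 1/8).
Summing one r·B term per recipient: 3·0.5·0.495 + 3·0.125·0.345 = 0.871875.

0.871875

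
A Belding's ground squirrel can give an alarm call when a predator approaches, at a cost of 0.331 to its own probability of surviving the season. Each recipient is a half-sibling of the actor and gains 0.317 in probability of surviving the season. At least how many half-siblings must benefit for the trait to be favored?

5

r to a half-sibling = 0.25 (half-sibs share one parent — one path of length 2: r = (1/2)^2 = 1/4).
Hamilton's rule: n·r·B > C  ⇒  n > C/(r·B) = 0.331/(0.25·0.317) = 4.177.
The smallest integer exceeding 4.177 is 5.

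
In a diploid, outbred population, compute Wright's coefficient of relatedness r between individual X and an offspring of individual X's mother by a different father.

Each parent–offspring link contributes a factor of 1/2, and independent paths through distinct common ancestors add.
Half-sibs share one parent — one path of length 2: r = (1/2)^2 = 1/4.

0.25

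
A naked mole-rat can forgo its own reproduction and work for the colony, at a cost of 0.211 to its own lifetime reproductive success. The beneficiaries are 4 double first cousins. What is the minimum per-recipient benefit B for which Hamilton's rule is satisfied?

0.211

r to a double first cousin = 0.25 (double first cousins share both grandparent pairs — four paths of length 4: r = 4·(1/2)^4 = 1/4).
Hamilton's rule with n recipients of equal r: n·r·B > C, so B > C/(n·r) = 0.211/(4·0.25) = 0.211.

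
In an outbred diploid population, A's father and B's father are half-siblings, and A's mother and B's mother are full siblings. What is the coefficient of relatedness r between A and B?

0.1875

Wright's path rule: contributions from independent ancestry routes add.
A and B are related in two ways: half first cousins through their fathers (r = 1/16) and first cousins through their mothers (r = 1/8).
r = 1/16 + 1/8 = 0.1875.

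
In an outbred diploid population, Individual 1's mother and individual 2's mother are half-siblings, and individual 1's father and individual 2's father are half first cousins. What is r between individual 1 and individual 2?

0.078125

With two independent routes of shared ancestry, r is the sum of the two contributions.
Individual 1 and individual 2 are related in two ways: half first cousins through their mothers (r = 1/16) and half second cousins through their fathers (r = 1/64).
r = 1/16 + 1/64 = 5/64 = 0.078125.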